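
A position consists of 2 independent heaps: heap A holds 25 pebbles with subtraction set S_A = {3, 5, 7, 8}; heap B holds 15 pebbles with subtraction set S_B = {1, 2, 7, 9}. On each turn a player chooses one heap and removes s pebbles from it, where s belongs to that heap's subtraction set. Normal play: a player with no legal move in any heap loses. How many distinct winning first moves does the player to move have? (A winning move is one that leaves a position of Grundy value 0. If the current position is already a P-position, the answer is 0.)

0

Heap A, S = {3, 5, 7, 8}:
n :  0  1  2  3  4  5  6  7  8  9 10 11 12 13 14 15 16 17 18 19 20 21 22 23 24 25
G :  0  0  0  1  1  1  2  2  2  3  3  0  0  0  1  1  1  2  2  2  3  3  0  0  0  1
G_A(25) = 1.
Heap B, S = {1, 2, 7, 9}:
G(0) = 0
G(1) = mex{0} = 1
G(2) = mex{1,0} = 2
G(3) = mex{2,1} = 0
G(4) = mex{0,2} = 1
G(5) = mex{1,0} = 2
G(6) = mex{2,1} = 0
G(7) = mex{0,2,0} = 1
G(8) = mex{1,0,1} = 2
G(9) = mex{2,1,2,0} = 3
G(10) = mex{3,2,0,1} = 4
G(11) = mex{4,3,1,2} = 0
G(12) = mex{0,4,2,0} = 1
G(13) = mex{1,0,0,1} = 2
G(14) = mex{2,1,1,2} = 0
G(15) = mex{0,2,2,0} = 1
G_B(15) = 1.
Combined Grundy value = 1 ⊕ 1 = 0.
A winning move leaves total XOR = 0, i.e. changes one component's Grundy value g to g ⊕ X where X is the current total.
Heap A: target g' = 1⊕0 = 1, but every legal move changes the Grundy value (mex property), so 0 moves.
Heap B: target g' = 1⊕0 = 1, but every legal move changes the Grundy value (mex property), so 0 moves.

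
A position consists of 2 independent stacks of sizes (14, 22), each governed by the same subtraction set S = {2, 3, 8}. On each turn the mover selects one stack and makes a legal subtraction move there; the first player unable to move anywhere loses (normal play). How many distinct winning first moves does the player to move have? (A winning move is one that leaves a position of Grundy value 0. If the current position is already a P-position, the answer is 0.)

3

All stacks use S = {2, 3, 8}:
G(0) = 0
G(1) = mex{} = 0
G(2) = mex{0} = 1
G(3) = mex{0,0} = 1
G(4) = mex{1,0} = 2
G(5) = mex{1,1} = 0
G(6) = mex{2,1} = 0
G(7) = mex{0,2} = 1
G(8) = mex{0,0,0} = 1
G(9) = mex{1,0,0} = 2
G(10) = mex{1,1,1} = 0
G(11) = mex{2,1,1} = 0
G(12) = mex{0,2,2} = 1
G(13) = mex{0,0,0} = 1
G(14) = mex{1,0,0} = 2
G(15) = mex{1,1,1} = 0
G(16) = mex{2,1,1} = 0
G(17) = mex{0,2,2} = 1
G(18) = mex{0,0,0} = 1
G(19) = mex{1,0,0} = 2
G(20) = mex{1,1,1} = 0
G(21) = mex{2,1,1} = 0
G(22) = mex{0,2,2} = 1
Stack A: G(14) = 2.
Stack B: G(22) = 1.
Combined Grundy value = 2 ⊕ 1 = 3.
A winning move leaves total XOR = 0, i.e. changes one component's Grundy value g to g ⊕ X where X is the current total.
Stack A: need g' = 2⊕3 = 1. Options: 14−2→G=1, 14−3→G=0, 14−8→G=0. Hits: 1.
Stack B: need g' = 1⊕3 = 2. Options: 22−2→G=0, 22−3→G=2, 22−8→G=2. Hits: 2.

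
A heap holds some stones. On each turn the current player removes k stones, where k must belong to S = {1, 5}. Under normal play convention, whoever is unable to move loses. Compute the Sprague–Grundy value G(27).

1

n :  0  1  2  3  4  5  6  7  8  9 10 11 12 13 14 15 16 17 18 19 20 21 22 23 24 25 26 27
G :  0  1  0  1  0  1  0  1  0  1  0  1  0  1  0  1  0  1  0  1  0  1  0  1  0  1  0  1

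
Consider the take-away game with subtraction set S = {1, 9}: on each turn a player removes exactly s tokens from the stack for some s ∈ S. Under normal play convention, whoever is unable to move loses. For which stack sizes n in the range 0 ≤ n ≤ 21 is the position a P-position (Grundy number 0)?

0, 2, 4, 6, 8, 10, 12, 14, 16, 18, 20

G(0) = 0
G(1) = mex{0} = 1
G(2) = mex{1} = 0
G(3) = mex{0} = 1
G(4) = mex{1} = 0
G(5) = mex{0} = 1
G(6) = mex{1} = 0
G(7) = mex{0} = 1
G(8) = mex{1} = 0
G(9) = mex{0,0} = 1
G(10) = mex{1,1} = 0
G(11) = mex{0,0} = 1
G(12) = mex{1,1} = 0
G(13) = mex{0,0} = 1
G(14) = mex{1,1} = 0
G(15) = mex{0,0} = 1
G(16) = mex{1,1} = 0
G(17) = mex{0,0} = 1
G(18) = mex{1,1} = 0
G(19) = mex{0,0} = 1
G(20) = mex{1,1} = 0
G(21) = mex{0,0} = 1
P-positions are exactly the n with G(n) = 0.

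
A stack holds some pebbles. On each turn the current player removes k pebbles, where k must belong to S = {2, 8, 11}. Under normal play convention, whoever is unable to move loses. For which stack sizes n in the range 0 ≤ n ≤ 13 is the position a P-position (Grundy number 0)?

0, 1, 4, 5, 10

G(0) = 0
G(1) = mex{} = 0
G(2) = mex{0} = 1
G(3) = mex{0} = 1
G(4) = mex{1} = 0
G(5) = mex{1} = 0
G(6) = mex{0} = 1
G(7) = mex{0} = 1
G(8) = mex{1,0} = 2
G(9) = mex{1,0} = 2
G(10) = mex{2,1} = 0
G(11) = mex{2,1,0} = 3
G(12) = mex{0,0,0} = 1
G(13) = mex{3,0,1} = 2
P-positions are exactly the n with G(n) = 0.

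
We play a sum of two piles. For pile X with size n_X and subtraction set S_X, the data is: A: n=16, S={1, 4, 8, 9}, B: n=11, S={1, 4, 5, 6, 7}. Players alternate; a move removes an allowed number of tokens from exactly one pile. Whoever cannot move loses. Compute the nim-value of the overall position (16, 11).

3

Pile A, S = {1, 4, 8, 9}:
n :  0  1  2  3  4  5  6  7  8  9 10 11 12 13 14 15 16
G :  0  1  0  1  2  0  1  0  1  2  3  2  0  1  2  3  2
G_A(16) = 2.
Pile B, S = {1, 4, 5, 6, 7}:
n :  0  1  2  3  4  5  6  7  8  9 10 11
G :  0  1  0  1  2  3  2  3  4  5  0  1
G_B(11) = 1.
Combined Grundy value = 2 ⊕ 1 = 3.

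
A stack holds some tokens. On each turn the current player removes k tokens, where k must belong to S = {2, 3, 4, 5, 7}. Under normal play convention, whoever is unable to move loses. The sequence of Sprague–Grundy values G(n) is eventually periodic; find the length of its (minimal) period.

G(0) = 0
G(1) = mex{} = 0
G(2) = mex{0} = 1
G(3) = mex{0,0} = 1
G(4) = mex{1,0,0} = 2
G(5) = mex{1,1,0,0} = 2
G(6) = mex{2,1,1,0} = 3
G(7) = mex{2,2,1,1,0} = 3
G(8) = mex{3,2,2,1,0} = 4
G(9) = mex{3,3,2,2,1} = 0
G(10) = mex{4,3,3,2,1} = 0
G(11) = mex{0,4,3,3,2} = 1
G(12) = mex{0,0,4,3,2} = 1
G(13) = mex{1,0,0,4,3} = 2
G(14) = mex{1,1,0,0,3} = 2
G(15) = mex{2,1,1,0,4} = 3
G(16) = mex{2,2,1,1,0} = 3
G(17) = mex{3,2,2,1,0} = 4
G(18) = mex{3,3,2,2,1} = 0
G(19) = mex{4,3,3,2,1} = 0
G(n+9) = G(n) holds for n = 0,…,6 (a full window of length max(S) = 7), so the sequence is purely periodic with period 9.

9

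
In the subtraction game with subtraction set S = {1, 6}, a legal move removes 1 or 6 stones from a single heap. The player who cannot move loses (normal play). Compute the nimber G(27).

G(0) = 0
G(1) = mex{0} = 1
G(2) = mex{1} = 0
G(3) = mex{0} = 1
G(4) = mex{1} = 0
G(5) = mex{0} = 1
G(6) = mex{1,0} = 2
G(7) = mex{2,1} = 0
G(8) = mex{0,0} = 1
G(9) = mex{1,1} = 0
G(10) = mex{0,0} = 1
G(11) = mex{1,1} = 0
G(12) = mex{0,2} = 1
G(13) = mex{1,0} = 2
G(14) = mex{2,1} = 0
G(15) = mex{0,0} = 1
G(16) = mex{1,1} = 0
G(17) = mex{0,0} = 1
G(18) = mex{1,1} = 0
G(19) = mex{0,2} = 1
G(20) = mex{1,0} = 2
G(21) = mex{2,1} = 0
G(22) = mex{0,0} = 1
G(23) = mex{1,1} = 0
G(24) = mex{0,0} = 1
G(25) = mex{1,1} = 0
G(26) = mex{0,2} = 1
G(27) = mex{1,0} = 2

2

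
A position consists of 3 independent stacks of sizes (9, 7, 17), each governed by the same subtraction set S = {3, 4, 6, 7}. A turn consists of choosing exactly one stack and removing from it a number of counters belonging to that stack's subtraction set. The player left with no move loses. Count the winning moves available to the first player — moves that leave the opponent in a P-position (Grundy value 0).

All stacks use S = {3, 4, 6, 7}:
G(0) = 0
G(1) = mex{} = 0
G(2) = mex{} = 0
G(3) = mex{0} = 1
G(4) = mex{0,0} = 1
G(5) = mex{0,0} = 1
G(6) = mex{1,0,0} = 2
G(7) = mex{1,1,0,0} = 2
G(8) = mex{1,1,0,0} = 2
G(9) = mex{2,1,1,0} = 3
G(10) = mex{2,2,1,1} = 0
G(11) = mex{2,2,1,1} = 0
G(12) = mex{3,2,2,1} = 0
G(13) = mex{0,3,2,2} = 1
G(14) = mex{0,0,2,2} = 1
G(15) = mex{0,0,3,2} = 1
G(16) = mex{1,0,0,3} = 2
G(17) = mex{1,1,0,0} = 2
Stack A: G(9) = 3.
Stack B: G(7) = 2.
Stack C: G(17) = 2.
Combined Grundy value = 3 ⊕ 2 ⊕ 2 = 3.
A winning move leaves total XOR = 0, i.e. changes one component's Grundy value g to g ⊕ X where X is the current total.
Stack A: need g' = 3⊕3 = 0. Options: 9−3→G=2, 9−4→G=1, 9−6→G=1, 9−7→G=0. Hits: 1.
Stack B: need g' = 2⊕3 = 1. Options: 7−3→G=1, 7−4→G=1, 7−6→G=0, 7−7→G=0. Hits: 2.
Stack C: need g' = 2⊕3 = 1. Options: 17−3→G=1, 17−4→G=1, 17−6→G=0, 17−7→G=0. Hits: 2.

5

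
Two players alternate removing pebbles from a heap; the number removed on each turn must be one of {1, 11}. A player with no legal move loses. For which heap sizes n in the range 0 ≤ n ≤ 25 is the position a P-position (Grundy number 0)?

0, 2, 4, 6, 8, 10, 12, 14, 16, 18, 20, 22, 24

G(0) = 0
G(1) = mex{0} = 1
G(2) = mex{1} = 0
G(3) = mex{0} = 1
G(4) = mex{1} = 0
G(5) = mex{0} = 1
G(6) = mex{1} = 0
G(7) = mex{0} = 1
G(8) = mex{1} = 0
G(9) = mex{0} = 1
G(10) = mex{1} = 0
G(11) = mex{0,0} = 1
G(12) = mex{1,1} = 0
G(13) = mex{0,0} = 1
G(14) = mex{1,1} = 0
G(15) = mex{0,0} = 1
G(16) = mex{1,1} = 0
G(17) = mex{0,0} = 1
G(18) = mex{1,1} = 0
G(19) = mex{0,0} = 1
G(20) = mex{1,1} = 0
G(21) = mex{0,0} = 1
G(22) = mex{1,1} = 0
G(23) = mex{0,0} = 1
G(24) = mex{1,1} = 0
G(25) = mex{0,0} = 1
P-positions are exactly the n with G(n) = 0.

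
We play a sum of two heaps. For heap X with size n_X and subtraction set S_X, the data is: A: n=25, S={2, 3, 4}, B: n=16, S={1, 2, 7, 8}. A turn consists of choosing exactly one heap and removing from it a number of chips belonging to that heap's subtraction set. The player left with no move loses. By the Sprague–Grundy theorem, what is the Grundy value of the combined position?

Heap A, S = {2, 3, 4}:
G(0) = 0
G(1) = mex{} = 0
G(2) = mex{0} = 1
G(3) = mex{0,0} = 1
G(4) = mex{1,0,0} = 2
G(5) = mex{1,1,0} = 2
G(6) = mex{2,1,1} = 0
G(7) = mex{2,2,1} = 0
G(8) = mex{0,2,2} = 1
G(9) = mex{0,0,2} = 1
G(10) = mex{1,0,0} = 2
G(11) = mex{1,1,0} = 2
G(12) = mex{2,1,1} = 0
G(13) = mex{2,2,1} = 0
G(14) = mex{0,2,2} = 1
G(15) = mex{0,0,2} = 1
G(16) = mex{1,0,0} = 2
G(17) = mex{1,1,0} = 2
G(18) = mex{2,1,1} = 0
G(19) = mex{2,2,1} = 0
G(20) = mex{0,2,2} = 1
G(21) = mex{0,0,2} = 1
G(22) = mex{1,0,0} = 2
G(23) = mex{1,1,0} = 2
G(24) = mex{2,1,1} = 0
G(25) = mex{2,2,1} = 0
G_A(25) = 0.
Heap B, S = {1, 2, 7, 8}:
n :  0  1  2  3  4  5  6  7  8  9 10 11 12 13 14 15 16
G :  0  1  2  0  1  2  0  1  2  0  1  2  0  1  2  0  1
G_B(16) = 1.
Combined Grundy value = 0 ⊕ 1 = 1.

1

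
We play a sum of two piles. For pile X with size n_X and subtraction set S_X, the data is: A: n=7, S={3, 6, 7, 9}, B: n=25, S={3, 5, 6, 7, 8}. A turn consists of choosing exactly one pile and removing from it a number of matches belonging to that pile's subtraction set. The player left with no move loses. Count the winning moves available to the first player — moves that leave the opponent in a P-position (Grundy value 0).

4

Pile A, S = {3, 6, 7, 9}:
n : 0 1 2 3 4 5 6 7
G : 0 0 0 1 1 1 2 2
G_A(7) = 2.
Pile B, S = {3, 5, 6, 7, 8}:
G(0) = 0
G(1) = mex{} = 0
G(2) = mex{} = 0
G(3) = mex{0} = 1
G(4) = mex{0} = 1
G(5) = mex{0,0} = 1
G(6) = mex{1,0,0} = 2
G(7) = mex{1,0,0,0} = 2
G(8) = mex{1,1,0,0,0} = 2
G(9) = mex{2,1,1,0,0} = 3
G(10) = mex{2,1,1,1,0} = 3
G(11) = mex{2,2,1,1,1} = 0
G(12) = mex{3,2,2,1,1} = 0
G(13) = mex{3,2,2,2,1} = 0
G(14) = mex{0,3,2,2,2} = 1
G(15) = mex{0,3,3,2,2} = 1
G(16) = mex{0,0,3,3,2} = 1
G(17) = mex{1,0,0,3,3} = 2
G(18) = mex{1,0,0,0,3} = 2
G(19) = mex{1,1,0,0,0} = 2
G(20) = mex{2,1,1,0,0} = 3
G(21) = mex{2,1,1,1,0} = 3
G(22) = mex{2,2,1,1,1} = 0
G(23) = mex{3,2,2,1,1} = 0
G(24) = mex{3,2,2,2,1} = 0
G(25) = mex{0,3,2,2,2} = 1
G_B(25) = 1.
Combined Grundy value = 2 ⊕ 1 = 3.
A winning move leaves total XOR = 0, i.e. changes one component's Grundy value g to g ⊕ X where X is the current total.
Pile A: need g' = 2⊕3 = 1. Options: 7−3→G=1, 7−6→G=0, 7−7→G=0. Hits: 1.
Pile B: need g' = 1⊕3 = 2. Options: 25−3→G=0, 25−5→G=3, 25−6→G=2, 25−7→G=2, 25−8→G=2. Hits: 3.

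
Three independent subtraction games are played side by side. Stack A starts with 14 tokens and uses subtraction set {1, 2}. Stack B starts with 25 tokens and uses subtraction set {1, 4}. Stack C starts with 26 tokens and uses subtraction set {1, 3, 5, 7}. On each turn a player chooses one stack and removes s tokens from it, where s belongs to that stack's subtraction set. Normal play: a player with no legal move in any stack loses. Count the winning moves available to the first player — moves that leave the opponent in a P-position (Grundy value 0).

2

Stack A, S = {1, 2}:
G(0) = 0
G(1) = mex{0} = 1
G(2) = mex{1,0} = 2
G(3) = mex{2,1} = 0
G(4) = mex{0,2} = 1
G(5) = mex{1,0} = 2
G(6) = mex{2,1} = 0
G(7) = mex{0,2} = 1
G(8) = mex{1,0} = 2
G(9) = mex{2,1} = 0
G(10) = mex{0,2} = 1
G(11) = mex{1,0} = 2
G(12) = mex{2,1} = 0
G(13) = mex{0,2} = 1
G(14) = mex{1,0} = 2
G_A(14) = 2.
Stack B, S = {1, 4}:
n :  0  1  2  3  4  5  6  7  8  9 10 11 12 13 14 15 16 17 18 19 20 21 22 23 24 25
G :  0  1  0  1  2  0  1  0  1  2  0  1  0  1  2  0  1  0  1  2  0  1  0  1  2  0
G_B(25) = 0.
Stack C, S = {1, 3, 5, 7}:
n :  0  1  2  3  4  5  6  7  8  9 10 11 12 13 14 15 16 17 18 19 20 21 22 23 24 25 26
G :  0  1  0  1  0  1  0  1  0  1  0  1  0  1  0  1  0  1  0  1  0  1  0  1  0  1  0
G_C(26) = 0.
Combined Grundy value = 2 ⊕ 0 ⊕ 0 = 2.
A winning move leaves total XOR = 0, i.e. changes one component's Grundy value g to g ⊕ X where X is the current total.
Stack A: need g' = 2⊕2 = 0. Options: 14−1→G=1, 14−2→G=0. Hits: 1.
Stack B: need g' = 0⊕2 = 2. Options: 25−1→G=2, 25−4→G=1. Hits: 1.
Stack C: need g' = 0⊕2 = 2. Options: 26−1→G=1, 26−3→G=1, 26−5→G=1, 26−7→G=1. Hits: 0.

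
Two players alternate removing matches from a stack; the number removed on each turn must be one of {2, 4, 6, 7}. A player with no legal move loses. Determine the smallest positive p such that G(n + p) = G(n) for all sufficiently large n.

9

G(0) = 0
G(1) = mex{} = 0
G(2) = mex{0} = 1
G(3) = mex{0} = 1
G(4) = mex{1,0} = 2
G(5) = mex{1,0} = 2
G(6) = mex{2,1,0} = 3
G(7) = mex{2,1,0,0} = 3
G(8) = mex{3,2,1,0} = 4
G(9) = mex{3,2,1,1} = 0
G(10) = mex{4,3,2,1} = 0
G(11) = mex{0,3,2,2} = 1
G(12) = mex{0,4,3,2} = 1
G(13) = mex{1,0,3,3} = 2
G(14) = mex{1,0,4,3} = 2
G(15) = mex{2,1,0,4} = 3
G(16) = mex{2,1,0,0} = 3
G(17) = mex{3,2,1,0} = 4
G(18) = mex{3,2,1,1} = 0
G(19) = mex{4,3,2,1} = 0
G(n+9) = G(n) holds for n = 0,…,6 (a full window of length max(S) = 7), so the sequence is purely periodic with period 9.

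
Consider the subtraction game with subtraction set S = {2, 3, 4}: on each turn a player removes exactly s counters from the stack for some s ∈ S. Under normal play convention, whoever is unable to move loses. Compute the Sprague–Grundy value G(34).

2

n :  0  1  2  3  4  5  6  7  8  9 10 11 12 13 14 15 16 17 18 19 20 21 22 23 24 25 26 27 28 29 30 31 32 33 34
G :  0  0  1  1  2  2  0  0  1  1  2  2  0  0  1  1  2  2  0  0  1  1  2  2  0  0  1  1  2  2  0  0  1  1  2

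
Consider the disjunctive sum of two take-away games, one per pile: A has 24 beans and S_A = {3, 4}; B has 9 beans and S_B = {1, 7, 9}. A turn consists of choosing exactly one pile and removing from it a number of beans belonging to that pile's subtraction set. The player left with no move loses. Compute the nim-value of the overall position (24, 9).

Pile A, S = {3, 4}:
G(0) = 0
G(1) = mex{} = 0
G(2) = mex{} = 0
G(3) = mex{0} = 1
G(4) = mex{0,0} = 1
G(5) = mex{0,0} = 1
G(6) = mex{1,0} = 2
G(7) = mex{1,1} = 0
G(8) = mex{1,1} = 0
G(9) = mex{2,1} = 0
G(10) = mex{0,2} = 1
G(11) = mex{0,0} = 1
G(12) = mex{0,0} = 1
G(13) = mex{1,0} = 2
G(14) = mex{1,1} = 0
G(15) = mex{1,1} = 0
G(16) = mex{2,1} = 0
G(17) = mex{0,2} = 1
G(18) = mex{0,0} = 1
G(19) = mex{0,0} = 1
G(20) = mex{1,0} = 2
G(21) = mex{1,1} = 0
G(22) = mex{1,1} = 0
G(23) = mex{2,1} = 0
G(24) = mex{0,2} = 1
G_A(24) = 1.
Pile B, S = {1, 7, 9}:
n : 0 1 2 3 4 5 6 7 8 9
G : 0 1 0 1 0 1 0 1 0 1
G_B(9) = 1.
Combined Grundy value = 1 ⊕ 1 = 0.

0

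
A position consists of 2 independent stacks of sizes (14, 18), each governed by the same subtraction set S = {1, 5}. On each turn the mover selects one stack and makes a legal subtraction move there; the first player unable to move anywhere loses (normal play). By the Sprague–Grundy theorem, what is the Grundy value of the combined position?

0

All stacks use S = {1, 5}:
n :  0  1  2  3  4  5  6  7  8  9 10 11 12 13 14 15 16 17 18
G :  0  1  0  1  0  1  0  1  0  1  0  1  0  1  0  1  0  1  0
Stack A: G(14) = 0.
Stack B: G(18) = 0.
Combined Grundy value = 0 ⊕ 0 = 0.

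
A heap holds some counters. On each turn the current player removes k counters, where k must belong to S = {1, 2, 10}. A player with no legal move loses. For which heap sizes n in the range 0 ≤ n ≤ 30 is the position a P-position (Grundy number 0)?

G(0) = 0
G(1) = mex{0} = 1
G(2) = mex{1,0} = 2
G(3) = mex{2,1} = 0
G(4) = mex{0,2} = 1
G(5) = mex{1,0} = 2
G(6) = mex{2,1} = 0
G(7) = mex{0,2} = 1
G(8) = mex{1,0} = 2
G(9) = mex{2,1} = 0
G(10) = mex{0,2,0} = 1
G(11) = mex{1,0,1} = 2
G(12) = mex{2,1,2} = 0
G(13) = mex{0,2,0} = 1
G(14) = mex{1,0,1} = 2
G(15) = mex{2,1,2} = 0
G(16) = mex{0,2,0} = 1
G(17) = mex{1,0,1} = 2
G(18) = mex{2,1,2} = 0
G(19) = mex{0,2,0} = 1
G(20) = mex{1,0,1} = 2
G(21) = mex{2,1,2} = 0
G(22) = mex{0,2,0} = 1
G(23) = mex{1,0,1} = 2
G(24) = mex{2,1,2} = 0
G(25) = mex{0,2,0} = 1
G(26) = mex{1,0,1} = 2
G(27) = mex{2,1,2} = 0
G(28) = mex{0,2,0} = 1
G(29) = mex{1,0,1} = 2
G(30) = mex{2,1,2} = 0
P-positions are exactly the n with G(n) = 0.

0, 3, 6, 9, 12, 15, 18, 21, 24, 27, 30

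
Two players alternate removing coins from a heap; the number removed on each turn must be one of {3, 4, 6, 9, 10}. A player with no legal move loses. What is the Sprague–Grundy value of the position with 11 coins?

3

n :  0  1  2  3  4  5  6  7  8  9 10 11
G :  0  0  0  1  1  1  2  2  2  3  3  3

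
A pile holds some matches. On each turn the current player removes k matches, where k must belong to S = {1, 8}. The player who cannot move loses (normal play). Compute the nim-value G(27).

0

G(0) = 0
G(1) = mex{0} = 1
G(2) = mex{1} = 0
G(3) = mex{0} = 1
G(4) = mex{1} = 0
G(5) = mex{0} = 1
G(6) = mex{1} = 0
G(7) = mex{0} = 1
G(8) = mex{1,0} = 2
G(9) = mex{2,1} = 0
G(10) = mex{0,0} = 1
G(11) = mex{1,1} = 0
G(12) = mex{0,0} = 1
G(13) = mex{1,1} = 0
G(14) = mex{0,0} = 1
G(15) = mex{1,1} = 0
G(16) = mex{0,2} = 1
G(17) = mex{1,0} = 2
G(18) = mex{2,1} = 0
G(19) = mex{0,0} = 1
G(20) = mex{1,1} = 0
G(21) = mex{0,0} = 1
G(22) = mex{1,1} = 0
G(23) = mex{0,0} = 1
G(24) = mex{1,1} = 0
G(25) = mex{0,2} = 1
G(26) = mex{1,0} = 2
G(27) = mex{2,1} = 0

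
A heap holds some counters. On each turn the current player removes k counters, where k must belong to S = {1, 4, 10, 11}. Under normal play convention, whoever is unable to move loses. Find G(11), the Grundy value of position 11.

G(0) = 0
G(1) = mex{0} = 1
G(2) = mex{1} = 0
G(3) = mex{0} = 1
G(4) = mex{1,0} = 2
G(5) = mex{2,1} = 0
G(6) = mex{0,0} = 1
G(7) = mex{1,1} = 0
G(8) = mex{0,2} = 1
G(9) = mex{1,0} = 2
G(10) = mex{2,1,0} = 3
G(11) = mex{3,0,1,0} = 2

2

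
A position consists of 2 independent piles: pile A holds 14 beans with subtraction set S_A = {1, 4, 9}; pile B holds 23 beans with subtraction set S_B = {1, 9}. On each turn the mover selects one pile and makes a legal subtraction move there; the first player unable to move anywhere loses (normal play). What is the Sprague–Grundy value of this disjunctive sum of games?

3

Pile A, S = {1, 4, 9}:
G(0) = 0
G(1) = mex{0} = 1
G(2) = mex{1} = 0
G(3) = mex{0} = 1
G(4) = mex{1,0} = 2
G(5) = mex{2,1} = 0
G(6) = mex{0,0} = 1
G(7) = mex{1,1} = 0
G(8) = mex{0,2} = 1
G(9) = mex{1,0,0} = 2
G(10) = mex{2,1,1} = 0
G(11) = mex{0,0,0} = 1
G(12) = mex{1,1,1} = 0
G(13) = mex{0,2,2} = 1
G(14) = mex{1,0,0} = 2
G_A(14) = 2.
Pile B, S = {1, 9}:
G(0) = 0
G(1) = mex{0} = 1
G(2) = mex{1} = 0
G(3) = mex{0} = 1
G(4) = mex{1} = 0
G(5) = mex{0} = 1
G(6) = mex{1} = 0
G(7) = mex{0} = 1
G(8) = mex{1} = 0
G(9) = mex{0,0} = 1
G(10) = mex{1,1} = 0
G(11) = mex{0,0} = 1
G(12) = mex{1,1} = 0
G(13) = mex{0,0} = 1
G(14) = mex{1,1} = 0
G(15) = mex{0,0} = 1
G(16) = mex{1,1} = 0
G(17) = mex{0,0} = 1
G(18) = mex{1,1} = 0
G(19) = mex{0,0} = 1
G(20) = mex{1,1} = 0
G(21) = mex{0,0} = 1
G(22) = mex{1,1} = 0
G(23) = mex{0,0} = 1
G_B(23) = 1.
Combined Grundy value = 2 ⊕ 1 = 3.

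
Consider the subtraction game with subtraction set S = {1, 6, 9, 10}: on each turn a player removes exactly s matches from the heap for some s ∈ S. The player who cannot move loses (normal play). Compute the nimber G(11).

G(0) = 0
G(1) = mex{0} = 1
G(2) = mex{1} = 0
G(3) = mex{0} = 1
G(4) = mex{1} = 0
G(5) = mex{0} = 1
G(6) = mex{1,0} = 2
G(7) = mex{2,1} = 0
G(8) = mex{0,0} = 1
G(9) = mex{1,1,0} = 2
G(10) = mex{2,0,1,0} = 3
G(11) = mex{3,1,0,1} = 2

2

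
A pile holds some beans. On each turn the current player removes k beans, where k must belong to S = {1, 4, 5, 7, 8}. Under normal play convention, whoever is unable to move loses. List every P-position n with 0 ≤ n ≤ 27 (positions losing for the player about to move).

0, 2, 11, 13, 22, 24

n :  0  1  2  3  4  5  6  7  8  9 10 11 12 13 14 15 16 17 18 19 20 21 22 23 24 25 26 27
G :  0  1  0  1  2  3  2  3  4  5  4  0  1  0  1  2  3  2  3  4  5  4  0  1  0  1  2  3
P-positions are exactly the n with G(n) = 0.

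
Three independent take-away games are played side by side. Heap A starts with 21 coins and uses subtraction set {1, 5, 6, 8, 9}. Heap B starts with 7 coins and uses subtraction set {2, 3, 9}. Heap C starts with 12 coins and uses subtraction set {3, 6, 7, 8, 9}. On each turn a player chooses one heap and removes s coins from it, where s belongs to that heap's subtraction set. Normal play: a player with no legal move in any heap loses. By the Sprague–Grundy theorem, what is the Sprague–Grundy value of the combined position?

2

Heap A, S = {1, 5, 6, 8, 9}:
G(0) = 0
G(1) = mex{0} = 1
G(2) = mex{1} = 0
G(3) = mex{0} = 1
G(4) = mex{1} = 0
G(5) = mex{0,0} = 1
G(6) = mex{1,1,0} = 2
G(7) = mex{2,0,1} = 3
G(8) = mex{3,1,0,0} = 2
G(9) = mex{2,0,1,1,0} = 3
G(10) = mex{3,1,0,0,1} = 2
G(11) = mex{2,2,1,1,0} = 3
G(12) = mex{3,3,2,0,1} = 4
G(13) = mex{4,2,3,1,0} = 5
G(14) = mex{5,3,2,2,1} = 0
G(15) = mex{0,2,3,3,2} = 1
G(16) = mex{1,3,2,2,3} = 0
G(17) = mex{0,4,3,3,2} = 1
G(18) = mex{1,5,4,2,3} = 0
G(19) = mex{0,0,5,3,2} = 1
G(20) = mex{1,1,0,4,3} = 2
G(21) = mex{2,0,1,5,4} = 3
G_A(21) = 3.
Heap B, S = {2, 3, 9}:
G(0) = 0
G(1) = mex{} = 0
G(2) = mex{0} = 1
G(3) = mex{0,0} = 1
G(4) = mex{1,0} = 2
G(5) = mex{1,1} = 0
G(6) = mex{2,1} = 0
G(7) = mex{0,2} = 1
G_B(7) = 1.
Heap C, S = {3, 6, 7, 8, 9}:
G(0) = 0
G(1) = mex{} = 0
G(2) = mex{} = 0
G(3) = mex{0} = 1
G(4) = mex{0} = 1
G(5) = mex{0} = 1
G(6) = mex{1,0} = 2
G(7) = mex{1,0,0} = 2
G(8) = mex{1,0,0,0} = 2
G(9) = mex{2,1,0,0,0} = 3
G(10) = mex{2,1,1,0,0} = 3
G(11) = mex{2,1,1,1,0} = 3
G(12) = mex{3,2,1,1,1} = 0
G_C(12) = 0.
Combined Grundy value = 3 ⊕ 1 ⊕ 0 = 2.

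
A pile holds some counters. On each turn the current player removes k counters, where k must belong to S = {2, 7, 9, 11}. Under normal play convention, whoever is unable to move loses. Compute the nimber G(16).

4

n :  0  1  2  3  4  5  6  7  8  9 10 11 12 13 14 15 16
G :  0  0  1  1  0  0  1  1  2  2  3  3  2  2  3  3  4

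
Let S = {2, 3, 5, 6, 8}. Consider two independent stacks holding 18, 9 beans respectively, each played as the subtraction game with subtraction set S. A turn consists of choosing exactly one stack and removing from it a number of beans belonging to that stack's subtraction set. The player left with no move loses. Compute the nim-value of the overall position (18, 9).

All stacks use S = {2, 3, 5, 6, 8}:
G(0) = 0
G(1) = mex{} = 0
G(2) = mex{0} = 1
G(3) = mex{0,0} = 1
G(4) = mex{1,0} = 2
G(5) = mex{1,1,0} = 2
G(6) = mex{2,1,0,0} = 3
G(7) = mex{2,2,1,0} = 3
G(8) = mex{3,2,1,1,0} = 4
G(9) = mex{3,3,2,1,0} = 4
G(10) = mex{4,3,2,2,1} = 0
G(11) = mex{4,4,3,2,1} = 0
G(12) = mex{0,4,3,3,2} = 1
G(13) = mex{0,0,4,3,2} = 1
G(14) = mex{1,0,4,4,3} = 2
G(15) = mex{1,1,0,4,3} = 2
G(16) = mex{2,1,0,0,4} = 3
G(17) = mex{2,2,1,0,4} = 3
G(18) = mex{3,2,1,1,0} = 4
Stack A: G(18) = 4.
Stack B: G(9) = 4.
Combined Grundy value = 4 ⊕ 4 = 0.

0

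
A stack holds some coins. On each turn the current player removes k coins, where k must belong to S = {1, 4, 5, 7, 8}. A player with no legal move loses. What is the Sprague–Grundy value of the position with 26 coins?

2

n :  0  1  2  3  4  5  6  7  8  9 10 11 12 13 14 15 16 17 18 19 20 21 22 23 24 25 26
G :  0  1  0  1  2  3  2  3  4  5  4  0  1  0  1  2  3  2  3  4  5  4  0  1  0  1  2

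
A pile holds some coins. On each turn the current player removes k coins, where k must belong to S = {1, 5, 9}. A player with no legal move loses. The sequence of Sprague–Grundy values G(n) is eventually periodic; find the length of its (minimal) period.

n :  0  1  2  3  4  5  6  7  8  9 10 11 12 13 14
G :  0  1  0  1  0  1  0  1  0  1  0  1  0  1  0
G(n+2) = G(n) holds for n = 0,…,8 (a full window of length max(S) = 9), so the sequence is purely periodic with period 2.

2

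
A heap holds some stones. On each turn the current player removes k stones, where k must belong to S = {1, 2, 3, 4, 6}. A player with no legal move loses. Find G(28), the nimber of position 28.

n :  0  1  2  3  4  5  6  7  8  9 10 11 12 13 14 15 16 17 18 19 20 21 22 23 24 25 26 27 28
G :  0  1  2  3  4  0  1  2  3  4  0  1  2  3  4  0  1  2  3  4  0  1  2  3  4  0  1  2  3

3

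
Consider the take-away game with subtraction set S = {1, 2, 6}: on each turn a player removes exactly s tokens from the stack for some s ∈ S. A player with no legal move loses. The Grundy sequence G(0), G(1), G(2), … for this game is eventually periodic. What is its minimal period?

n :  0  1  2  3  4  5  6  7  8  9 10 11 12 13 14 15
G :  0  1  2  0  1  2  3  0  1  2  0  1  2  3  0  1
G(n+7) = G(n) holds for n = 0,…,5 (a full window of length max(S) = 6), so the sequence is purely periodic with period 7.

7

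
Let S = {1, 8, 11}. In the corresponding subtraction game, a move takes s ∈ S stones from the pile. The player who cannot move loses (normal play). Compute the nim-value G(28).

n :  0  1  2  3  4  5  6  7  8  9 10 11 12 13 14 15 16 17 18 19 20 21 22 23 24 25 26 27 28
G :  0  1  0  1  0  1  0  1  2  0  1  2  3  2  3  2  0  1  0  1  2  0  1  0  1  0  1  2  0

0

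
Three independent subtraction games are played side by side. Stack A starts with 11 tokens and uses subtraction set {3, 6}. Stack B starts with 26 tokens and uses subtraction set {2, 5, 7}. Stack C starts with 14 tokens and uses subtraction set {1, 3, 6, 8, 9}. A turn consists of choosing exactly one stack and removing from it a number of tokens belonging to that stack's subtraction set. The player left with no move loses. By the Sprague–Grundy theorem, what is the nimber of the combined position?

0

Stack A, S = {3, 6}:
G(0) = 0
G(1) = mex{} = 0
G(2) = mex{} = 0
G(3) = mex{0} = 1
G(4) = mex{0} = 1
G(5) = mex{0} = 1
G(6) = mex{1,0} = 2
G(7) = mex{1,0} = 2
G(8) = mex{1,0} = 2
G(9) = mex{2,1} = 0
G(10) = mex{2,1} = 0
G(11) = mex{2,1} = 0
G_A(11) = 0.
Stack B, S = {2, 5, 7}:
n :  0  1  2  3  4  5  6  7  8  9 10 11 12 13 14 15 16 17 18 19 20 21 22 23 24 25 26
G :  0  0  1  1  0  2  1  3  2  2  0  3  1  0  0  1  1  2  2  3  3  2  0  0  1  1  0
G_B(26) = 0.
Stack C, S = {1, 3, 6, 8, 9}:
G(0) = 0
G(1) = mex{0} = 1
G(2) = mex{1} = 0
G(3) = mex{0,0} = 1
G(4) = mex{1,1} = 0
G(5) = mex{0,0} = 1
G(6) = mex{1,1,0} = 2
G(7) = mex{2,0,1} = 3
G(8) = mex{3,1,0,0} = 2
G(9) = mex{2,2,1,1,0} = 3
G(10) = mex{3,3,0,0,1} = 2
G(11) = mex{2,2,1,1,0} = 3
G(12) = mex{3,3,2,0,1} = 4
G(13) = mex{4,2,3,1,0} = 5
G(14) = mex{5,3,2,2,1} = 0
G_C(14) = 0.
Combined Grundy value = 0 ⊕ 0 ⊕ 0 = 0.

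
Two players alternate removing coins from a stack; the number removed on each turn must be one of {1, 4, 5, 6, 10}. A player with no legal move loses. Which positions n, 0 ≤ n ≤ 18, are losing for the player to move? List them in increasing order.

0, 2, 9, 11, 18

G(0) = 0
G(1) = mex{0} = 1
G(2) = mex{1} = 0
G(3) = mex{0} = 1
G(4) = mex{1,0} = 2
G(5) = mex{2,1,0} = 3
G(6) = mex{3,0,1,0} = 2
G(7) = mex{2,1,0,1} = 3
G(8) = mex{3,2,1,0} = 4
G(9) = mex{4,3,2,1} = 0
G(10) = mex{0,2,3,2,0} = 1
G(11) = mex{1,3,2,3,1} = 0
G(12) = mex{0,4,3,2,0} = 1
G(13) = mex{1,0,4,3,1} = 2
G(14) = mex{2,1,0,4,2} = 3
G(15) = mex{3,0,1,0,3} = 2
G(16) = mex{2,1,0,1,2} = 3
G(17) = mex{3,2,1,0,3} = 4
G(18) = mex{4,3,2,1,4} = 0
P-positions are exactly the n with G(n) = 0.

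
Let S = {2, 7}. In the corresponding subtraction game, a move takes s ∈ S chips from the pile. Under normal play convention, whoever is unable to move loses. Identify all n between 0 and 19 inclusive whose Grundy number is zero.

0, 1, 4, 5, 9, 10, 13, 14, 18, 19

G(0) = 0
G(1) = mex{} = 0
G(2) = mex{0} = 1
G(3) = mex{0} = 1
G(4) = mex{1} = 0
G(5) = mex{1} = 0
G(6) = mex{0} = 1
G(7) = mex{0,0} = 1
G(8) = mex{1,0} = 2
G(9) = mex{1,1} = 0
G(10) = mex{2,1} = 0
G(11) = mex{0,0} = 1
G(12) = mex{0,0} = 1
G(13) = mex{1,1} = 0
G(14) = mex{1,1} = 0
G(15) = mex{0,2} = 1
G(16) = mex{0,0} = 1
G(17) = mex{1,0} = 2
G(18) = mex{1,1} = 0
G(19) = mex{2,1} = 0
P-positions are exactly the n with G(n) = 0.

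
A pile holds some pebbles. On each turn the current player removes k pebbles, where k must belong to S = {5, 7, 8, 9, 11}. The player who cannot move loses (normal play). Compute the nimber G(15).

3

n :  0  1  2  3  4  5  6  7  8  9 10 11 12 13 14 15
G :  0  0  0  0  0  1  1  1  1  1  2  2  2  2  2  3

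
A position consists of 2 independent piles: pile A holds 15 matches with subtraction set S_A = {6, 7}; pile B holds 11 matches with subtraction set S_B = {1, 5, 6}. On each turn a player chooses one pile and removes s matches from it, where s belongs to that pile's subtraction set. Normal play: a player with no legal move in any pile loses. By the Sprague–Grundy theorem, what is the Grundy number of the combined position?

Pile A, S = {6, 7}:
n :  0  1  2  3  4  5  6  7  8  9 10 11 12 13 14 15
G :  0  0  0  0  0  0  1  1  1  1  1  1  2  0  0  0
G_A(15) = 0.
Pile B, S = {1, 5, 6}:
n :  0  1  2  3  4  5  6  7  8  9 10 11
G :  0  1  0  1  0  1  2  3  2  3  2  0
G_B(11) = 0.
Combined Grundy value = 0 ⊕ 0 = 0.

0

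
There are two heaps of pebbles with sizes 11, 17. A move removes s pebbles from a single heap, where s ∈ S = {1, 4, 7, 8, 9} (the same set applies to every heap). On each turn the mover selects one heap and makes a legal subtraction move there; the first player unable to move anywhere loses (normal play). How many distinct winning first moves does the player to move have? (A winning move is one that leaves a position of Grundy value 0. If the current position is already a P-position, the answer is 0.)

1

All heaps use S = {1, 4, 7, 8, 9}:
G(0) = 0
G(1) = mex{0} = 1
G(2) = mex{1} = 0
G(3) = mex{0} = 1
G(4) = mex{1,0} = 2
G(5) = mex{2,1} = 0
G(6) = mex{0,0} = 1
G(7) = mex{1,1,0} = 2
G(8) = mex{2,2,1,0} = 3
G(9) = mex{3,0,0,1,0} = 2
G(10) = mex{2,1,1,0,1} = 3
G(11) = mex{3,2,2,1,0} = 4
G(12) = mex{4,3,0,2,1} = 5
G(13) = mex{5,2,1,0,2} = 3
G(14) = mex{3,3,2,1,0} = 4
G(15) = mex{4,4,3,2,1} = 0
G(16) = mex{0,5,2,3,2} = 1
G(17) = mex{1,3,3,2,3} = 0
Heap A: G(11) = 4.
Heap B: G(17) = 0.
Combined Grundy value = 4 ⊕ 0 = 4.
A winning move leaves total XOR = 0, i.e. changes one component's Grundy value g to g ⊕ X where X is the current total.
Heap A: need g' = 4⊕4 = 0. Options: 11−1→G=3, 11−4→G=2, 11−7→G=2, 11−8→G=1, 11−9→G=0. Hits: 1.
Heap B: need g' = 0⊕4 = 4. Options: 17−1→G=1, 17−4→G=3, 17−7→G=3, 17−8→G=2, 17−9→G=3. Hits: 0.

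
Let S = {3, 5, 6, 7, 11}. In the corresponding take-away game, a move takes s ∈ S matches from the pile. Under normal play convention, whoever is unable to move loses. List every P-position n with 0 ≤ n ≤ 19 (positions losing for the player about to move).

0, 1, 2, 10, 14, 18

G(0) = 0
G(1) = mex{} = 0
G(2) = mex{} = 0
G(3) = mex{0} = 1
G(4) = mex{0} = 1
G(5) = mex{0,0} = 1
G(6) = mex{1,0,0} = 2
G(7) = mex{1,0,0,0} = 2
G(8) = mex{1,1,0,0} = 2
G(9) = mex{2,1,1,0} = 3
G(10) = mex{2,1,1,1} = 0
G(11) = mex{2,2,1,1,0} = 3
G(12) = mex{3,2,2,1,0} = 4
G(13) = mex{0,2,2,2,0} = 1
G(14) = mex{3,3,2,2,1} = 0
G(15) = mex{4,0,3,2,1} = 5
G(16) = mex{1,3,0,3,1} = 2
G(17) = mex{0,4,3,0,2} = 1
G(18) = mex{5,1,4,3,2} = 0
G(19) = mex{2,0,1,4,2} = 3
P-positions are exactly the n with G(n) = 0.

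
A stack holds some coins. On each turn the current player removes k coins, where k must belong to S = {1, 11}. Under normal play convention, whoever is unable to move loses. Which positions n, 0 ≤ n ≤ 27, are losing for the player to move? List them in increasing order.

n :  0  1  2  3  4  5  6  7  8  9 10 11 12 13 14 15 16 17 18 19 20 21 22 23 24 25 26 27
G :  0  1  0  1  0  1  0  1  0  1  0  1  0  1  0  1  0  1  0  1  0  1  0  1  0  1  0  1
P-positions are exactly the n with G(n) = 0.

0, 2, 4, 6, 8, 10, 12, 14, 16, 18, 20, 22, 24, 26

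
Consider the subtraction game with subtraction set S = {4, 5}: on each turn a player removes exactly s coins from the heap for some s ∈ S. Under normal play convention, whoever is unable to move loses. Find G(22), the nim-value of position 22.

n :  0  1  2  3  4  5  6  7  8  9 10 11 12 13 14 15 16 17 18 19 20 21 22
G :  0  0  0  0  1  1  1  1  2  0  0  0  0  1  1  1  1  2  0  0  0  0  1

1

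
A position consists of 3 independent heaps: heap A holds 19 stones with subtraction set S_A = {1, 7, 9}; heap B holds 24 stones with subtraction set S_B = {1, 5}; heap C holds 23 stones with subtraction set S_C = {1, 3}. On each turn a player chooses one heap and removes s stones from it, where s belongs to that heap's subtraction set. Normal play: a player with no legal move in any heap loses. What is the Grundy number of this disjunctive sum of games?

Heap A, S = {1, 7, 9}:
n :  0  1  2  3  4  5  6  7  8  9 10 11 12 13 14 15 16 17 18 19
G :  0  1  0  1  0  1  0  1  0  1  0  1  0  1  0  1  0  1  0  1
G_A(19) = 1.
Heap B, S = {1, 5}:
G(0) = 0
G(1) = mex{0} = 1
G(2) = mex{1} = 0
G(3) = mex{0} = 1
G(4) = mex{1} = 0
G(5) = mex{0,0} = 1
G(6) = mex{1,1} = 0
G(7) = mex{0,0} = 1
G(8) = mex{1,1} = 0
G(9) = mex{0,0} = 1
G(10) = mex{1,1} = 0
G(11) = mex{0,0} = 1
G(12) = mex{1,1} = 0
G(13) = mex{0,0} = 1
G(14) = mex{1,1} = 0
G(15) = mex{0,0} = 1
G(16) = mex{1,1} = 0
G(17) = mex{0,0} = 1
G(18) = mex{1,1} = 0
G(19) = mex{0,0} = 1
G(20) = mex{1,1} = 0
G(21) = mex{0,0} = 1
G(22) = mex{1,1} = 0
G(23) = mex{0,0} = 1
G(24) = mex{1,1} = 0
G_B(24) = 0.
Heap C, S = {1, 3}:
n :  0  1  2  3  4  5  6  7  8  9 10 11 12 13 14 15 16 17 18 19 20 21 22 23
G :  0  1  0  1  0  1  0  1  0  1  0  1  0  1  0  1  0  1  0  1  0  1  0  1
G_C(23) = 1.
Combined Grundy value = 1 ⊕ 0 ⊕ 1 = 0.

0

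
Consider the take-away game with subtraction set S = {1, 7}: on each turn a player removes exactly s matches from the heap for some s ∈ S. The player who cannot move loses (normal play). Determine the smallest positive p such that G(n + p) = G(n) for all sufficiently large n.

2

n :  0  1  2  3  4  5  6  7  8  9 10 11 12 13 14
G :  0  1  0  1  0  1  0  1  0  1  0  1  0  1  0
G(n+2) = G(n) holds for n = 0,…,6 (a full window of length max(S) = 7), so the sequence is purely periodic with period 2.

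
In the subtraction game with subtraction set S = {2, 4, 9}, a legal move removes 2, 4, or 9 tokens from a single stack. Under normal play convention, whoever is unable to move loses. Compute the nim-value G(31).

0

G(0) = 0
G(1) = mex{} = 0
G(2) = mex{0} = 1
G(3) = mex{0} = 1
G(4) = mex{1,0} = 2
G(5) = mex{1,0} = 2
G(6) = mex{2,1} = 0
G(7) = mex{2,1} = 0
G(8) = mex{0,2} = 1
G(9) = mex{0,2,0} = 1
G(10) = mex{1,0,0} = 2
G(11) = mex{1,0,1} = 2
G(12) = mex{2,1,1} = 0
G(13) = mex{2,1,2} = 0
G(14) = mex{0,2,2} = 1
G(15) = mex{0,2,0} = 1
G(16) = mex{1,0,0} = 2
G(17) = mex{1,0,1} = 2
G(18) = mex{2,1,1} = 0
G(19) = mex{2,1,2} = 0
G(20) = mex{0,2,2} = 1
G(21) = mex{0,2,0} = 1
G(22) = mex{1,0,0} = 2
G(23) = mex{1,0,1} = 2
G(24) = mex{2,1,1} = 0
G(25) = mex{2,1,2} = 0
G(26) = mex{0,2,2} = 1
G(27) = mex{0,2,0} = 1
G(28) = mex{1,0,0} = 2
G(29) = mex{1,0,1} = 2
G(30) = mex{2,1,1} = 0
G(31) = mex{2,1,2} = 0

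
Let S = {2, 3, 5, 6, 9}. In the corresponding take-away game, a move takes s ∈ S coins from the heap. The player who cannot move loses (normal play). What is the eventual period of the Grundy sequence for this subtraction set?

n :  0  1  2  3  4  5  6  7  8  9 10 11 12 13 14 15 16 17 18 19 20 21 22 23 24 25 26 27 28
G :  0  0  1  1  2  2  3  3  0  4  1  5  0  4  1  2  0  3  1  2  0  3  1  2  0  3  1  2  0
From n = 14 onward G(n+4) = G(n); since this holds over max(S) = 9 consecutive positions the period is 4 (pre-period 14).

4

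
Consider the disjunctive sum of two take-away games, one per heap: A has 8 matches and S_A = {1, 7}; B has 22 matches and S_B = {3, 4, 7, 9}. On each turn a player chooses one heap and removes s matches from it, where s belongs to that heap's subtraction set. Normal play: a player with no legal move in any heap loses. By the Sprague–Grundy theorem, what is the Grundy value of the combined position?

3

Heap A, S = {1, 7}:
G(0) = 0
G(1) = mex{0} = 1
G(2) = mex{1} = 0
G(3) = mex{0} = 1
G(4) = mex{1} = 0
G(5) = mex{0} = 1
G(6) = mex{1} = 0
G(7) = mex{0,0} = 1
G(8) = mex{1,1} = 0
G_A(8) = 0.
Heap B, S = {3, 4, 7, 9}:
G(0) = 0
G(1) = mex{} = 0
G(2) = mex{} = 0
G(3) = mex{0} = 1
G(4) = mex{0,0} = 1
G(5) = mex{0,0} = 1
G(6) = mex{1,0} = 2
G(7) = mex{1,1,0} = 2
G(8) = mex{1,1,0} = 2
G(9) = mex{2,1,0,0} = 3
G(10) = mex{2,2,1,0} = 3
G(11) = mex{2,2,1,0} = 3
G(12) = mex{3,2,1,1} = 0
G(13) = mex{3,3,2,1} = 0
G(14) = mex{3,3,2,1} = 0
G(15) = mex{0,3,2,2} = 1
G(16) = mex{0,0,3,2} = 1
G(17) = mex{0,0,3,2} = 1
G(18) = mex{1,0,3,3} = 2
G(19) = mex{1,1,0,3} = 2
G(20) = mex{1,1,0,3} = 2
G(21) = mex{2,1,0,0} = 3
G(22) = mex{2,2,1,0} = 3
G_B(22) = 3.
Combined Grundy value = 0 ⊕ 3 = 3.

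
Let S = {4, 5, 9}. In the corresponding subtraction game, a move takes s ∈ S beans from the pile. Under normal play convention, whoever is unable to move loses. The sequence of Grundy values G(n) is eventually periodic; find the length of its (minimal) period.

G(0) = 0
G(1) = mex{} = 0
G(2) = mex{} = 0
G(3) = mex{} = 0
G(4) = mex{0} = 1
G(5) = mex{0,0} = 1
G(6) = mex{0,0} = 1
G(7) = mex{0,0} = 1
G(8) = mex{1,0} = 2
G(9) = mex{1,1,0} = 2
G(10) = mex{1,1,0} = 2
G(11) = mex{1,1,0} = 2
G(12) = mex{2,1,0} = 3
G(13) = mex{2,2,1} = 0
G(14) = mex{2,2,1} = 0
G(15) = mex{2,2,1} = 0
G(16) = mex{3,2,1} = 0
G(17) = mex{0,3,2} = 1
G(18) = mex{0,0,2} = 1
G(19) = mex{0,0,2} = 1
G(20) = mex{0,0,2} = 1
G(21) = mex{1,0,3} = 2
G(22) = mex{1,1,0} = 2
G(23) = mex{1,1,0} = 2
G(24) = mex{1,1,0} = 2
G(25) = mex{2,1,0} = 3
G(26) = mex{2,2,1} = 0
G(27) = mex{2,2,1} = 0
G(n+13) = G(n) holds for n = 0,…,8 (a full window of length max(S) = 9), so the sequence is purely periodic with period 13.

13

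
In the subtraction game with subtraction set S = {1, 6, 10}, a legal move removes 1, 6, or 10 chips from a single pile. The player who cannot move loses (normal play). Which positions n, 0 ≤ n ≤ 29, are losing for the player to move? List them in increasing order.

0, 2, 4, 7, 9, 11, 16, 18, 20, 23, 25, 27

n :  0  1  2  3  4  5  6  7  8  9 10 11 12 13 14 15 16 17 18 19 20 21 22 23 24 25 26 27 28 29
G :  0  1  0  1  0  1  2  0  1  0  1  0  1  2  3  2  0  1  0  1  0  1  2  0  1  0  1  0  1  2
P-positions are exactly the n with G(n) = 0.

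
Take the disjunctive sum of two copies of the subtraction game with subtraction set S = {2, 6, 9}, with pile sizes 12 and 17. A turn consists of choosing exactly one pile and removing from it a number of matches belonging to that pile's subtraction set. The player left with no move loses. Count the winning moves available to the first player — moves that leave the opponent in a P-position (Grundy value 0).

5

All piles use S = {2, 6, 9}:
n :  0  1  2  3  4  5  6  7  8  9 10 11 12 13 14 15 16 17
G :  0  0  1  1  0  0  1  1  0  2  1  3  0  2  1  0  0  1
Pile A: G(12) = 0.
Pile B: G(17) = 1.
Combined Grundy value = 0 ⊕ 1 = 1.
A winning move leaves total XOR = 0, i.e. changes one component's Grundy value g to g ⊕ X where X is the current total.
Pile A: need g' = 0⊕1 = 1. Options: 12−2→G=1, 12−6→G=1, 12−9→G=1. Hits: 3.
Pile B: need g' = 1⊕1 = 0. Options: 17−2→G=0, 17−6→G=3, 17−9→G=0. Hits: 2.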